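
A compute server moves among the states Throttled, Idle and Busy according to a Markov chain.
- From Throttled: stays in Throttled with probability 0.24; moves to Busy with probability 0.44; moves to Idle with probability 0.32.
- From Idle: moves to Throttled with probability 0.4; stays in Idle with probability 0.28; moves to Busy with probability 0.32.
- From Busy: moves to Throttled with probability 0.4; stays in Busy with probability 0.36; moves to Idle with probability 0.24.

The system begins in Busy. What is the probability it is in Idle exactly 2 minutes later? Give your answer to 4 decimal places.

0.2816

Sum over the intermediate state after 1 minute:
P = P(Busy→Throttled)·P(Throttled→Idle) + P(Busy→Idle)·P(Idle→Idle) + P(Busy→Busy)·P(Busy→Idle)
  = 0.4×0.32 + 0.24×0.28 + 0.36×0.24
  = 0.1280 + 0.0672 + 0.0864 = 0.2816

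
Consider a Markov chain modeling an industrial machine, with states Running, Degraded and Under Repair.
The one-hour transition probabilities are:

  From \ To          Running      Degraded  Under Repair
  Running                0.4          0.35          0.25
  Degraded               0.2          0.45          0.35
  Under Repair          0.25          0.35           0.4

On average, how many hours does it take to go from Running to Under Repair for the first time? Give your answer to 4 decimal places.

3.4615

Let t(s) be the expected number of hours to first reach Under Repair from state s, with t(Under Repair) = 0. Conditioning on the first hour:
t(Running) = 1 + 0.4·t(Running) + 0.35·t(Degraded)
t(Degraded) = 1 + 0.2·t(Running) + 0.45·t(Degraded)
Solving: t(Running) = 3.4615, t(Degraded) = 3.0769.
Expected hours from Running to Under Repair: 3.4615.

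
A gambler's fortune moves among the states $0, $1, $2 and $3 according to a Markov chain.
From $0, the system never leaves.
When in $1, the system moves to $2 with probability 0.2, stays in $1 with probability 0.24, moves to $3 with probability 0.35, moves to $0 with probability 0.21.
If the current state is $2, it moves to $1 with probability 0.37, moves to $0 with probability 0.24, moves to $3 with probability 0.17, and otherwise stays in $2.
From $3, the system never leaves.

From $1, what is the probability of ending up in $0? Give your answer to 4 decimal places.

Let h(s) be the probability of absorption at $0 starting from transient state s. Then h($0) = 1 and h($3) = 0. By first-step analysis:
h($1) = 0.21·1 + 0.24·h($1) + 0.2·h($2) + 0.35·0
h($2) = 0.24·1 + 0.37·h($1) + 0.22·h($2) + 0.17·0
Solving: h($1) = 0.4082, h($2) = 0.5013.
Starting from $1, the probability is 0.4082.

0.4082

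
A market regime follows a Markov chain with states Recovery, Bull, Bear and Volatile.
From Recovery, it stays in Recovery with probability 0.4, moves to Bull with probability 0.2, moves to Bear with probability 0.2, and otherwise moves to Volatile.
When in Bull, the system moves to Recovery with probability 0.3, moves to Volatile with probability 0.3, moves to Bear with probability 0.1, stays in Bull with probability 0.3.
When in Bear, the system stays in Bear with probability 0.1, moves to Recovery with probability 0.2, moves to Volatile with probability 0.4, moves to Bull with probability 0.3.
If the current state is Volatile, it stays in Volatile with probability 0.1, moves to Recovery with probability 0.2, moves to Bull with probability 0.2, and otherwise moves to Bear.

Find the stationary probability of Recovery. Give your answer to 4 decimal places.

Let the stationary distribution be π with π = πP and π_1 + π_2 + π_3 + π_4 = 1.
π_1 = 0.4·π_1 + 0.3·π_2 + 0.2·π_3 + 0.2·π_4
π_2 = 0.2·π_1 + 0.3·π_2 + 0.3·π_3 + 0.2·π_4
π_3 = 0.2·π_1 + 0.1·π_2 + 0.1·π_3 + 0.5·π_4
Solving with the normalization constraint gives π = (0.2809, 0.2474, 0.2263, 0.2454).
So the stationary probability of Recovery is 0.2809.

0.2809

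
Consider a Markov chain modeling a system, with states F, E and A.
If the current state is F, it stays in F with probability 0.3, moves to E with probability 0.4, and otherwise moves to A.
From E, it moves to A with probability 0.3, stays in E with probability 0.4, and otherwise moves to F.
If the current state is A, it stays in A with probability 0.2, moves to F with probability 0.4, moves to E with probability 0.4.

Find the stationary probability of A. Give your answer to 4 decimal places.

Let the stationary distribution be π with π = πP and π_1 + π_2 + π_3 = 1.
π_1 = 0.3·π_1 + 0.3·π_2 + 0.4·π_3
π_2 = 0.4·π_1 + 0.4·π_2 + 0.4·π_3
Solving with the normalization constraint gives π = (0.3273, 0.4000, 0.2727).
So the stationary probability of A is 0.2727.

0.2727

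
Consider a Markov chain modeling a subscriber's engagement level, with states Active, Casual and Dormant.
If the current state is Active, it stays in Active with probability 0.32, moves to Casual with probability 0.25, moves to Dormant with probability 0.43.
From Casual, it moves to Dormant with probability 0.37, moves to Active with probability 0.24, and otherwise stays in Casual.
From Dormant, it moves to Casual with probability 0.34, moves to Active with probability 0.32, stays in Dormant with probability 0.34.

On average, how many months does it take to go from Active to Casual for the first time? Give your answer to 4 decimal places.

Let t(s) be the expected number of months to first reach Casual from state s, with t(Casual) = 0. Conditioning on the first month:
t(Active) = 1 + 0.32·t(Active) + 0.43·t(Dormant)
t(Dormant) = 1 + 0.32·t(Active) + 0.34·t(Dormant)
Solving: t(Active) = 3.5026, t(Dormant) = 3.2134.
Expected months from Active to Casual: 3.5026.

3.5026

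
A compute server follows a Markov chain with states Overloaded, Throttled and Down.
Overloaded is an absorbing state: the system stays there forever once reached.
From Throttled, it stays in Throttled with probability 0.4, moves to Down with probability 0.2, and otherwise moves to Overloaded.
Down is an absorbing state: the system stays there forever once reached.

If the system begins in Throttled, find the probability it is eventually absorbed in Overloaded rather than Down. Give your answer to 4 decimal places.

Let h(s) be the probability of absorption at Overloaded starting from transient state s. Then h(Overloaded) = 1 and h(Down) = 0. By first-step analysis:
h(Throttled) = 0.4·1 + 0.4·h(Throttled) + 0.2·0
Solving: h(Throttled) = 0.6667.
Starting from Throttled, the probability is 0.6667.

0.6667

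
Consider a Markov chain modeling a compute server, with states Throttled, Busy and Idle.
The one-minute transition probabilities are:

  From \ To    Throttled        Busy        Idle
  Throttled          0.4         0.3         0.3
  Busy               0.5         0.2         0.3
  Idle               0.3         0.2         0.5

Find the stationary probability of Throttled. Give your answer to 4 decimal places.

0.3864

Let the stationary distribution be π with π = πP and π_1 + π_2 + π_3 = 1.
π_1 = 0.4·π_1 + 0.5·π_2 + 0.3·π_3
π_2 = 0.3·π_1 + 0.2·π_2 + 0.2·π_3
Solving with the normalization constraint gives π = (0.3864, 0.2386, 0.3750).
So the stationary probability of Throttled is 0.3864.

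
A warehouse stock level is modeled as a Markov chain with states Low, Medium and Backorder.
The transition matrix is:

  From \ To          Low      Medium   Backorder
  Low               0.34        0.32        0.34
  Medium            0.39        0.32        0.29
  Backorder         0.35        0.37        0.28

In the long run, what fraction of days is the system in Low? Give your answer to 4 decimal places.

Let the stationary distribution be π with π = πP and π_1 + π_2 + π_3 = 1.
π_1 = 0.34·π_1 + 0.39·π_2 + 0.35·π_3
π_2 = 0.32·π_1 + 0.32·π_2 + 0.37·π_3
Solving with the normalization constraint gives π = (0.3598, 0.3352, 0.3049).
So the stationary probability of Low is 0.3598.

0.3598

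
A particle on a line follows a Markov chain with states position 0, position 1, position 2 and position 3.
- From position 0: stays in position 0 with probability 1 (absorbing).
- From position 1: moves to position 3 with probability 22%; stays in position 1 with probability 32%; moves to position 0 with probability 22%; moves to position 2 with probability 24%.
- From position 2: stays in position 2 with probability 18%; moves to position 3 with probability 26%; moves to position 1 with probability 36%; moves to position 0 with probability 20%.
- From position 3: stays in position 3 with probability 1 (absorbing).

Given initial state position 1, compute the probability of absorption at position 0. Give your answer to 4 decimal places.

0.4847

Let h(s) be the probability of absorption at position 0 starting from transient state s. Then h(position 0) = 1 and h(position 3) = 0. By first-step analysis:
h(position 1) = 0.22·1 + 0.32·h(position 1) + 0.24·h(position 2) + 0.22·0
h(position 2) = 0.2·1 + 0.36·h(position 1) + 0.18·h(position 2) + 0.26·0
Solving: h(position 1) = 0.4847, h(position 2) = 0.4567.
Starting from position 1, the probability is 0.4847.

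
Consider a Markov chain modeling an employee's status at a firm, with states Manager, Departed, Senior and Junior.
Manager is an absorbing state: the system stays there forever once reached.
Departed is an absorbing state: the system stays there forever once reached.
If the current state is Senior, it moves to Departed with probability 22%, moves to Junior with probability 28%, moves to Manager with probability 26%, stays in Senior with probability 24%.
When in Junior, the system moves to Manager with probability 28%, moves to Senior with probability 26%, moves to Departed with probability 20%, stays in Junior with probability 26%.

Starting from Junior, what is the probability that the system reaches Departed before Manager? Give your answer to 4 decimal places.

Let h(s) be the probability of absorption at Departed starting from transient state s. Then h(Departed) = 1 and h(Manager) = 0. By first-step analysis:
h(Senior) = 0.26·0 + 0.22·1 + 0.24·h(Senior) + 0.28·h(Junior)
h(Junior) = 0.28·0 + 0.2·1 + 0.26·h(Senior) + 0.26·h(Junior)
Solving: h(Senior) = 0.4469, h(Junior) = 0.4273.
Starting from Junior, the probability is 0.4273.

0.4273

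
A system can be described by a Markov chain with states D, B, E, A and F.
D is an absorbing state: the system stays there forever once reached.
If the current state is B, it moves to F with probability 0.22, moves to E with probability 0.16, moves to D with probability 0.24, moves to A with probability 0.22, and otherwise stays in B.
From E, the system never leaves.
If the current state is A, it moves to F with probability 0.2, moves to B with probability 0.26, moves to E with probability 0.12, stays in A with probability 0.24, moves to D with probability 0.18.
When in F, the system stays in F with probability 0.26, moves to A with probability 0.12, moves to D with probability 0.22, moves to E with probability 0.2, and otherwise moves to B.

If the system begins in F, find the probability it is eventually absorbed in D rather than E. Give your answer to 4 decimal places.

0.5485

Let h(s) be the probability of absorption at D starting from transient state s. Then h(D) = 1 and h(E) = 0. By first-step analysis:
h(B) = 0.24·1 + 0.16·h(B) + 0.16·0 + 0.22·h(A) + 0.22·h(F)
h(A) = 0.18·1 + 0.26·h(B) + 0.12·0 + 0.24·h(A) + 0.2·h(F)
h(F) = 0.22·1 + 0.2·h(B) + 0.2·0 + 0.12·h(A) + 0.26·h(F)
Solving: h(B) = 0.5813, h(A) = 0.5800, h(F) = 0.5485.
Starting from F, the probability is 0.5485.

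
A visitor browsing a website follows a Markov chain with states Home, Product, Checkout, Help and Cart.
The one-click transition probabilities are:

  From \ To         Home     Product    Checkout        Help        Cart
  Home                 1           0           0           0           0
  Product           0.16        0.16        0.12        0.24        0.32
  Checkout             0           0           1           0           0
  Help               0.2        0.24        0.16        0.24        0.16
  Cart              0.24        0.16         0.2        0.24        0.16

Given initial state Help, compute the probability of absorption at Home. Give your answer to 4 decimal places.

0.5557

Let h(s) be the probability of absorption at Home starting from transient state s. Then h(Home) = 1 and h(Checkout) = 0. By first-step analysis:
h(Product) = 0.16·1 + 0.16·h(Product) + 0.12·0 + 0.24·h(Help) + 0.32·h(Cart)
h(Help) = 0.2·1 + 0.24·h(Product) + 0.16·0 + 0.24·h(Help) + 0.16·h(Cart)
h(Cart) = 0.24·1 + 0.16·h(Product) + 0.2·0 + 0.24·h(Help) + 0.16·h(Cart)
Solving: h(Product) = 0.5592, h(Help) = 0.5557, h(Cart) = 0.5510.
Starting from Help, the probability is 0.5557.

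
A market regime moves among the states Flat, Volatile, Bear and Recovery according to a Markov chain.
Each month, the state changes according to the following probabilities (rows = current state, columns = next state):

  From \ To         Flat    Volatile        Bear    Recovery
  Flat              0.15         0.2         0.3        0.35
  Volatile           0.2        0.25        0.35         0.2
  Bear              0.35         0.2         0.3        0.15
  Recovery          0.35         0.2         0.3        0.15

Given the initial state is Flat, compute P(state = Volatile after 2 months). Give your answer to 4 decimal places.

Propagate the distribution vector 2 months from Flat.
After 0 months: (1.0000, 0.0000, 0.0000, 0.0000)
After 1 month: (0.1500, 0.2000, 0.3000, 0.3500)
After 2 months: (0.2900, 0.2100, 0.3100, 0.1900)
P(in Volatile after 2 months) = 0.2100

0.2100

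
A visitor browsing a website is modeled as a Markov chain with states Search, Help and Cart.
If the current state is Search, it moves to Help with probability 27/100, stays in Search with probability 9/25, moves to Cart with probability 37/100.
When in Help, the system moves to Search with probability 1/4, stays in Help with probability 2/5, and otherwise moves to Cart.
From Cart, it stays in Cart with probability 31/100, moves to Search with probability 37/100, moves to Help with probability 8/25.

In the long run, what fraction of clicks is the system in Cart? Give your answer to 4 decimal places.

Let the stationary distribution be π with π = πP and π_1 + π_2 + π_3 = 1.
π_1 = 0.36·π_1 + 0.25·π_2 + 0.37·π_3
π_2 = 0.27·π_1 + 0.4·π_2 + 0.32·π_3
Solving with the normalization constraint gives π = (0.3271, 0.3300, 0.3428).
So the stationary probability of Cart is 0.3428.

0.3428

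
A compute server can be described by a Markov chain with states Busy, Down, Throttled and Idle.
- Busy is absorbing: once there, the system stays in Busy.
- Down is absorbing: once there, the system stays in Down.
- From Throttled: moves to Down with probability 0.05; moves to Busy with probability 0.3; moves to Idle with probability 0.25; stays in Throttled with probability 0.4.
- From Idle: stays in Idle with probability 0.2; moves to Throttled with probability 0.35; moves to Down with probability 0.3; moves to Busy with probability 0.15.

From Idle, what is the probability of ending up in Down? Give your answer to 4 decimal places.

0.5032

Let h(s) be the probability of absorption at Down starting from transient state s. Then h(Down) = 1 and h(Busy) = 0. By first-step analysis:
h(Throttled) = 0.3·0 + 0.05·1 + 0.4·h(Throttled) + 0.25·h(Idle)
h(Idle) = 0.15·0 + 0.3·1 + 0.35·h(Throttled) + 0.2·h(Idle)
Solving: h(Throttled) = 0.2930, h(Idle) = 0.5032.
Starting from Idle, the probability is 0.5032.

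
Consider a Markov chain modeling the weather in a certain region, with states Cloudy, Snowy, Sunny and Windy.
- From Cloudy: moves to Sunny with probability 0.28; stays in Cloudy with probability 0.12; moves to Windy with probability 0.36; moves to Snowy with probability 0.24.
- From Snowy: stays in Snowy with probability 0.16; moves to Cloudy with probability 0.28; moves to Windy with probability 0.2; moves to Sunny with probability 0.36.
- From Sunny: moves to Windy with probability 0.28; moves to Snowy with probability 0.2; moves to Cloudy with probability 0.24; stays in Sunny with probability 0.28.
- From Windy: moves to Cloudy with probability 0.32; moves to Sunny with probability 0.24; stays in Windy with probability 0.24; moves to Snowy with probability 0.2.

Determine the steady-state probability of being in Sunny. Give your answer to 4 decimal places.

0.2852

Let the stationary distribution be π with π = πP and π_1 + π_2 + π_3 + π_4 = 1.
π_1 = 0.12·π_1 + 0.28·π_2 + 0.24·π_3 + 0.32·π_4
π_2 = 0.24·π_1 + 0.16·π_2 + 0.2·π_3 + 0.2·π_4
π_3 = 0.28·π_1 + 0.36·π_2 + 0.28·π_3 + 0.24·π_4
Solving with the normalization constraint gives π = (0.2409, 0.2016, 0.2852, 0.2723).
So the stationary probability of Sunny is 0.2852.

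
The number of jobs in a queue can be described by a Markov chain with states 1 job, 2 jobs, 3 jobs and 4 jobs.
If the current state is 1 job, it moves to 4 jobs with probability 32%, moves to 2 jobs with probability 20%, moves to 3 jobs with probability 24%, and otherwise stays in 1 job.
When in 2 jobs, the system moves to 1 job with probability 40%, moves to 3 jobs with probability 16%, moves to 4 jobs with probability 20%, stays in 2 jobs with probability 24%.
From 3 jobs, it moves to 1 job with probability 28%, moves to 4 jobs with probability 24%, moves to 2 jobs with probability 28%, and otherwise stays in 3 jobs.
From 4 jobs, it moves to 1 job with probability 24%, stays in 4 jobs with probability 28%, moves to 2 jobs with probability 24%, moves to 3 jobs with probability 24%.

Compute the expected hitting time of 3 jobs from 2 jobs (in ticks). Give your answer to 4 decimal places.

4.8695

Let t(s) be the expected number of ticks to first reach 3 jobs from state s, with t(3 jobs) = 0. Conditioning on the first tick:
t(1 job) = 1 + 0.24·t(1 job) + 0.2·t(2 jobs) + 0.32·t(4 jobs)
t(2 jobs) = 1 + 0.4·t(1 job) + 0.24·t(2 jobs) + 0.2·t(4 jobs)
t(4 jobs) = 1 + 0.24·t(1 job) + 0.24·t(2 jobs) + 0.28·t(4 jobs)
Solving: t(1 job) = 4.4966, t(2 jobs) = 4.8695, t(4 jobs) = 4.5109.
Expected ticks from 2 jobs to 3 jobs: 4.8695.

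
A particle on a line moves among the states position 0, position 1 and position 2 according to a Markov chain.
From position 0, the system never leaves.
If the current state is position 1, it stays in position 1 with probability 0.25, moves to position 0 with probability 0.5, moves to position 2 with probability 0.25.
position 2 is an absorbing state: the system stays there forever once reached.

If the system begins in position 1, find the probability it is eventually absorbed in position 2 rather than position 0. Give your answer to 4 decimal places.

Let h(s) be the probability of absorption at position 2 starting from transient state s. Then h(position 2) = 1 and h(position 0) = 0. By first-step analysis:
h(position 1) = 0.5·0 + 0.25·h(position 1) + 0.25·1
Solving: h(position 1) = 0.3333.
Starting from position 1, the probability is 0.3333.

0.3333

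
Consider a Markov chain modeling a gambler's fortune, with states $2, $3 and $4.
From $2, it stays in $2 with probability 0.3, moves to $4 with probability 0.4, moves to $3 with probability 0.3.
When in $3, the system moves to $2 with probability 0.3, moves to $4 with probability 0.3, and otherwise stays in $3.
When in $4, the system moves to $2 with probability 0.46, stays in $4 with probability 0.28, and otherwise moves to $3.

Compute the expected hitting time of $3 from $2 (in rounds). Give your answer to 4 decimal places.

Let t(s) be the expected number of rounds to first reach $3 from state s, with t($3) = 0. Conditioning on the first round:
t($2) = 1 + 0.3·t($2) + 0.4·t($4)
t($4) = 1 + 0.46·t($2) + 0.28·t($4)
Solving: t($2) = 3.5000, t($4) = 3.6250.
Expected rounds from $2 to $3: 3.5000.

3.5000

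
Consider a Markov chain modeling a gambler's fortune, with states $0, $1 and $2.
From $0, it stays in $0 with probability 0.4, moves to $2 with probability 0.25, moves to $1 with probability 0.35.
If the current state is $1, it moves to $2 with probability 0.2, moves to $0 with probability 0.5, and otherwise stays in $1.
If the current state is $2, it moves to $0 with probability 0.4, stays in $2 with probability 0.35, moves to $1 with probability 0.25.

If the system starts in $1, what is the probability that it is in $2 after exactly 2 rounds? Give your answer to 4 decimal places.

Sum over the intermediate state after 1 round:
P = P($1→$0)·P($0→$2) + P($1→$1)·P($1→$2) + P($1→$2)·P($2→$2)
  = 0.5×0.25 + 0.3×0.2 + 0.2×0.35
  = 0.1250 + 0.0600 + 0.0700 = 0.2550

0.2550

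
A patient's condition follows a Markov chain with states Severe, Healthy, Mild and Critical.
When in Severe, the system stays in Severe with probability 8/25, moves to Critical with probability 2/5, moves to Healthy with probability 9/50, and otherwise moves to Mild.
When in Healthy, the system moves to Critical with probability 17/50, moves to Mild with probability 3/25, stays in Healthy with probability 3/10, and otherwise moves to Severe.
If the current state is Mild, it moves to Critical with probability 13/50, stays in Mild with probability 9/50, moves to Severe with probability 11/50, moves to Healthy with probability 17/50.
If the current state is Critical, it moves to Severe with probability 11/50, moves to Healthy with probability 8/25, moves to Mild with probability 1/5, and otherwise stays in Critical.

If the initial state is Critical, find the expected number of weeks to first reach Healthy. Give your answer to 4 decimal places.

3.4576

Let t(s) be the expected number of weeks to first reach Healthy from state s, with t(Healthy) = 0. Conditioning on the first week:
t(Severe) = 1 + 0.32·t(Severe) + 0.1·t(Mild) + 0.4·t(Critical)
t(Mild) = 1 + 0.22·t(Severe) + 0.18·t(Mild) + 0.26·t(Critical)
t(Critical) = 1 + 0.22·t(Severe) + 0.2·t(Mild) + 0.26·t(Critical)
Solving: t(Severe) = 4.0030, t(Mild) = 3.3898, t(Critical) = 3.4576.
Expected weeks from Critical to Healthy: 3.4576.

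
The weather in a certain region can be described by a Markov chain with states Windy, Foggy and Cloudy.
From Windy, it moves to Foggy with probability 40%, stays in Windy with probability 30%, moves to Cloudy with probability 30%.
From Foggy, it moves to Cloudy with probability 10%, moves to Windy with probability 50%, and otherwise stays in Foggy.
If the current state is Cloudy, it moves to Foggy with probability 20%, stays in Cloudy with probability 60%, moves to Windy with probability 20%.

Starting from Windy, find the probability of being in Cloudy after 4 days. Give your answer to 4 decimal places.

0.3299

Propagate the distribution vector 4 days from Windy.
After 0 days: (1.0000, 0.0000, 0.0000)
After 1 day: (0.3000, 0.4000, 0.3000)
After 2 days: (0.3500, 0.3400, 0.3100)
After 3 days: (0.3370, 0.3380, 0.3250)
After 4 days: (0.3351, 0.3350, 0.3299)
P(in Cloudy after 4 days) = 0.3299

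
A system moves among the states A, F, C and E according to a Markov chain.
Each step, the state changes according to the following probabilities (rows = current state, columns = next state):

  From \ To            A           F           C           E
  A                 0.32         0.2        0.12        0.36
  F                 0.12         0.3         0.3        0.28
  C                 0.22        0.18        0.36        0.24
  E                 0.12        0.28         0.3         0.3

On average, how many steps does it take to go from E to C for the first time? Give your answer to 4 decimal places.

3.6630

Let t(s) be the expected number of steps to first reach C from state s, with t(C) = 0. Conditioning on the first step:
t(A) = 1 + 0.32·t(A) + 0.2·t(F) + 0.36·t(E)
t(F) = 1 + 0.12·t(A) + 0.3·t(F) + 0.28·t(E)
t(E) = 1 + 0.12·t(A) + 0.28·t(F) + 0.3·t(E)
Solving: t(A) = 4.4872, t(F) = 3.6630, t(E) = 3.6630.
Expected steps from E to C: 3.6630.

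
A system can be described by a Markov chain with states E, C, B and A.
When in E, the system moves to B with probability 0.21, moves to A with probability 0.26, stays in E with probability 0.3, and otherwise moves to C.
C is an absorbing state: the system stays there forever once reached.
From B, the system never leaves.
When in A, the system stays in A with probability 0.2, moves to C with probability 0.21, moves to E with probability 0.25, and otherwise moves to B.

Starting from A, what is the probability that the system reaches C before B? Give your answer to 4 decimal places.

Let h(s) be the probability of absorption at C starting from transient state s. Then h(C) = 1 and h(B) = 0. By first-step analysis:
h(E) = 0.3·h(E) + 0.23·1 + 0.21·0 + 0.26·h(A)
h(A) = 0.25·h(E) + 0.21·1 + 0.34·0 + 0.2·h(A)
Solving: h(E) = 0.4820, h(A) = 0.4131.
Starting from A, the probability is 0.4131.

0.4131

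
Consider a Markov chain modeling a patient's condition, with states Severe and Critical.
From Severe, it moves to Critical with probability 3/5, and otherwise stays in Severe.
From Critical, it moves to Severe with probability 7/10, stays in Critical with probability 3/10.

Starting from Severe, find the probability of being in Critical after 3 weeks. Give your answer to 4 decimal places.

Propagate the distribution vector 3 weeks from Severe.
After 0 weeks: (1.0000, 0.0000)
After 1 week: (0.4000, 0.6000)
After 2 weeks: (0.5800, 0.4200)
After 3 weeks: (0.5260, 0.4740)
P(in Critical after 3 weeks) = 0.4740

0.4740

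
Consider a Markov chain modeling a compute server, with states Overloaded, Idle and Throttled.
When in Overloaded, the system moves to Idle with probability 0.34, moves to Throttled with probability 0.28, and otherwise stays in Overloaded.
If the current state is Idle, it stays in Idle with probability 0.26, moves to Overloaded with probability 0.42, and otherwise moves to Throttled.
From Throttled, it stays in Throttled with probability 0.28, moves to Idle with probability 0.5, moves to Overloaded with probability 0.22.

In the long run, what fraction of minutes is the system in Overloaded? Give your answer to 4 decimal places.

Let the stationary distribution be π with π = πP and π_1 + π_2 + π_3 = 1.
π_1 = 0.38·π_1 + 0.42·π_2 + 0.22·π_3
π_2 = 0.34·π_1 + 0.26·π_2 + 0.5·π_3
Solving with the normalization constraint gives π = (0.3472, 0.3584, 0.2943).
So the stationary probability of Overloaded is 0.3472.

0.3472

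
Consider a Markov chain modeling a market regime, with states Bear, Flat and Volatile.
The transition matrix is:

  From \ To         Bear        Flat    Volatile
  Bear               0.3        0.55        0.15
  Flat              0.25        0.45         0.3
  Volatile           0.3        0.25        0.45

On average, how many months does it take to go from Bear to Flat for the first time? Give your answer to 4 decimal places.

Let t(s) be the expected number of months to first reach Flat from state s, with t(Flat) = 0. Conditioning on the first month:
t(Bear) = 1 + 0.3·t(Bear) + 0.15·t(Volatile)
t(Volatile) = 1 + 0.3·t(Bear) + 0.45·t(Volatile)
Solving: t(Bear) = 2.0588, t(Volatile) = 2.9412.
Expected months from Bear to Flat: 2.0588.

2.0588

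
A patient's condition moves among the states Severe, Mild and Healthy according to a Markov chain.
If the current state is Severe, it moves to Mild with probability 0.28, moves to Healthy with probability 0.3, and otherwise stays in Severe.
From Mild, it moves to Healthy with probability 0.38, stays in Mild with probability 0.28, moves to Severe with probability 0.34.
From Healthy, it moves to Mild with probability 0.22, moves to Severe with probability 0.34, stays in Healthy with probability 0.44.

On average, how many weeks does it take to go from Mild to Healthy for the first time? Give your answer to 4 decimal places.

Let t(s) be the expected number of weeks to first reach Healthy from state s, with t(Healthy) = 0. Conditioning on the first week:
t(Severe) = 1 + 0.42·t(Severe) + 0.28·t(Mild)
t(Mild) = 1 + 0.34·t(Severe) + 0.28·t(Mild)
Solving: t(Severe) = 3.1017, t(Mild) = 2.8536.
Expected weeks from Mild to Healthy: 2.8536.

2.8536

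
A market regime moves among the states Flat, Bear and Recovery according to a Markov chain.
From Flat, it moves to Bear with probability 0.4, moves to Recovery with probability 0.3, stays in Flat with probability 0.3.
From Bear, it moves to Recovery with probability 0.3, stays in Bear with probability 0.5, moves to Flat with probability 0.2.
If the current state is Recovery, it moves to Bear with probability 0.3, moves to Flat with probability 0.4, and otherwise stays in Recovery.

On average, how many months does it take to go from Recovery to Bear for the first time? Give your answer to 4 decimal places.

2.9730

Let t(s) be the expected number of months to first reach Bear from state s, with t(Bear) = 0. Conditioning on the first month:
t(Flat) = 1 + 0.3·t(Flat) + 0.3·t(Recovery)
t(Recovery) = 1 + 0.4·t(Flat) + 0.3·t(Recovery)
Solving: t(Flat) = 2.7027, t(Recovery) = 2.9730.
Expected months from Recovery to Bear: 2.9730.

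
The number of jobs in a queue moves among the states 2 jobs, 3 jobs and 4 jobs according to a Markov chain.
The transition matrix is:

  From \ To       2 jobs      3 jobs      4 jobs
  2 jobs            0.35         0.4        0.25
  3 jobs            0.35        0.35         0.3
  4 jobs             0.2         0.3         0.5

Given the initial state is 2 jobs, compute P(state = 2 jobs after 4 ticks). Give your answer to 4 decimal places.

0.2974

Propagate the distribution vector 4 ticks from 2 jobs.
After 0 ticks: (1.0000, 0.0000, 0.0000)
After 1 tick: (0.3500, 0.4000, 0.2500)
After 2 ticks: (0.3125, 0.3550, 0.3325)
After 3 ticks: (0.3001, 0.3490, 0.3509)
After 4 ticks: (0.2974, 0.3475, 0.3552)
P(in 2 jobs after 4 ticks) = 0.2974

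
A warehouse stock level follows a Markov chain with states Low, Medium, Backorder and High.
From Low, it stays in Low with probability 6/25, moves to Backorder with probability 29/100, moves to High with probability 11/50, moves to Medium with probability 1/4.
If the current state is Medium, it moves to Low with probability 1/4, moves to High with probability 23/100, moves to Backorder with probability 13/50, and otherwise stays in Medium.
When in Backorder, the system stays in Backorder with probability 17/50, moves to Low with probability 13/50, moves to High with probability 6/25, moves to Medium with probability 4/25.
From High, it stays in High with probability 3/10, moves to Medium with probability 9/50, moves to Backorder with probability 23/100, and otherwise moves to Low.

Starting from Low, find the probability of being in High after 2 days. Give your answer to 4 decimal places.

Propagate the distribution vector 2 days from Low.
After 0 days: (1.0000, 0.0000, 0.0000, 0.0000)
After 1 day: (0.2400, 0.2500, 0.2900, 0.2200)
After 2 days: (0.2593, 0.2110, 0.2838, 0.2459)
P(in High after 2 days) = 0.2459

0.2459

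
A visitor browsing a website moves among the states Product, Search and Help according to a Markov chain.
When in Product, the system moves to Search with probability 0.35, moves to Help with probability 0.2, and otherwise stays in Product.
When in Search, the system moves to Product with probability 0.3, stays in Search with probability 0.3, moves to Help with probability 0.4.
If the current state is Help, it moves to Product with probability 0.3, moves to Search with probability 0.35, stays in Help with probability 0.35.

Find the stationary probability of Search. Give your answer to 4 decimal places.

0.3333

Let the stationary distribution be π with π = πP and π_1 + π_2 + π_3 = 1.
π_1 = 0.45·π_1 + 0.3·π_2 + 0.3·π_3
π_2 = 0.35·π_1 + 0.3·π_2 + 0.35·π_3
Solving with the normalization constraint gives π = (0.3529, 0.3333, 0.3137).
So the stationary probability of Search is 0.3333.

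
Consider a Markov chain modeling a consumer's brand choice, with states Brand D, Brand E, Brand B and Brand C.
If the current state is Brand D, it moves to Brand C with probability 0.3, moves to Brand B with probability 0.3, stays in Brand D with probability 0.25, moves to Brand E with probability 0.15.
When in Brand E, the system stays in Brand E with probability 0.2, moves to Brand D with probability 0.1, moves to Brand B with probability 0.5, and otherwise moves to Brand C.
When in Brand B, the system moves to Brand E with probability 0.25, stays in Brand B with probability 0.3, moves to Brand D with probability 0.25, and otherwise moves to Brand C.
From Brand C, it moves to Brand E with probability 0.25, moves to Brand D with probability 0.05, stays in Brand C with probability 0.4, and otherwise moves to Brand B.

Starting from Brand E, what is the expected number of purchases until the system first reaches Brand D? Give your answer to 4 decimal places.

Let t(s) be the expected number of purchases to first reach Brand D from state s, with t(Brand D) = 0. Conditioning on the first purchase:
t(Brand E) = 1 + 0.2·t(Brand E) + 0.5·t(Brand B) + 0.2·t(Brand C)
t(Brand B) = 1 + 0.25·t(Brand E) + 0.3·t(Brand B) + 0.2·t(Brand C)
t(Brand C) = 1 + 0.25·t(Brand E) + 0.3·t(Brand B) + 0.4·t(Brand C)
Solving: t(Brand E) = 6.9565, t(Brand B) = 6.0870, t(Brand C) = 7.6087.
Expected purchases from Brand E to Brand D: 6.9565.

6.9565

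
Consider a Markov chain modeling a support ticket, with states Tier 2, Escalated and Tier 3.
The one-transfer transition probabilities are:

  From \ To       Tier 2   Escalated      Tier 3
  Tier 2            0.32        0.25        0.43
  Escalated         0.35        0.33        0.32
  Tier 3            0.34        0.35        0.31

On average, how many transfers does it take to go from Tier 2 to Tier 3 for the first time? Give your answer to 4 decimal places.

2.4993

Let t(s) be the expected number of transfers to first reach Tier 3 from state s, with t(Tier 3) = 0. Conditioning on the first transfer:
t(Tier 2) = 1 + 0.32·t(Tier 2) + 0.25·t(Escalated)
t(Escalated) = 1 + 0.35·t(Tier 2) + 0.33·t(Escalated)
Solving: t(Tier 2) = 2.4993, t(Escalated) = 2.7982.
Expected transfers from Tier 2 to Tier 3: 2.4993.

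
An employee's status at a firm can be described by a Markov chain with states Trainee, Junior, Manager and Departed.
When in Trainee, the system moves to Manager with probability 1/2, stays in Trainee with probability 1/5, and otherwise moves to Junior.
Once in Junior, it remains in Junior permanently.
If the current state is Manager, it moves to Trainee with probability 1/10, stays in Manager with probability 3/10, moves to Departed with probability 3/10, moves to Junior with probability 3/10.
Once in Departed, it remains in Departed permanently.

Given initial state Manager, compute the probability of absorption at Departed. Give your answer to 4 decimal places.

Let h(s) be the probability of absorption at Departed starting from transient state s. Then h(Departed) = 1 and h(Junior) = 0. By first-step analysis:
h(Trainee) = 0.2·h(Trainee) + 0.3·0 + 0.5·h(Manager)
h(Manager) = 0.1·h(Trainee) + 0.3·0 + 0.3·h(Manager) + 0.3·1
Solving: h(Trainee) = 0.2941, h(Manager) = 0.4706.
Starting from Manager, the probability is 0.4706.

0.4706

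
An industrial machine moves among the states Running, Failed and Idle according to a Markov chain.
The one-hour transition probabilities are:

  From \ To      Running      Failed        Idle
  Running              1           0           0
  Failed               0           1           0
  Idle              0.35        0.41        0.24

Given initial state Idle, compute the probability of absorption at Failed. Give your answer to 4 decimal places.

0.5395

Let h(s) be the probability of absorption at Failed starting from transient state s. Then h(Failed) = 1 and h(Running) = 0. By first-step analysis:
h(Idle) = 0.35·0 + 0.41·1 + 0.24·h(Idle)
Solving: h(Idle) = 0.5395.
Starting from Idle, the probability is 0.5395.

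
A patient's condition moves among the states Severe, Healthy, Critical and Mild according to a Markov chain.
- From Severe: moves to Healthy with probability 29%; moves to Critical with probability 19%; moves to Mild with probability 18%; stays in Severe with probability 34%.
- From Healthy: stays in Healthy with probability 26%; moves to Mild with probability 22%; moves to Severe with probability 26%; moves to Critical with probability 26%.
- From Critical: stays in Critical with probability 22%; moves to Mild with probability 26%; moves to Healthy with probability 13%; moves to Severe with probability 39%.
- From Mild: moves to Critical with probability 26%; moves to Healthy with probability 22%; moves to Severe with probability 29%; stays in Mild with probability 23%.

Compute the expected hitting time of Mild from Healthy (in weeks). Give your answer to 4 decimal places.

4.6178

Let t(s) be the expected number of weeks to first reach Mild from state s, with t(Mild) = 0. Conditioning on the first week:
t(Severe) = 1 + 0.34·t(Severe) + 0.29·t(Healthy) + 0.19·t(Critical)
t(Healthy) = 1 + 0.26·t(Severe) + 0.26·t(Healthy) + 0.26·t(Critical)
t(Critical) = 1 + 0.39·t(Severe) + 0.13·t(Healthy) + 0.22·t(Critical)
Solving: t(Severe) = 4.8300, t(Healthy) = 4.6178, t(Critical) = 4.4667.
Expected weeks from Healthy to Mild: 4.6178.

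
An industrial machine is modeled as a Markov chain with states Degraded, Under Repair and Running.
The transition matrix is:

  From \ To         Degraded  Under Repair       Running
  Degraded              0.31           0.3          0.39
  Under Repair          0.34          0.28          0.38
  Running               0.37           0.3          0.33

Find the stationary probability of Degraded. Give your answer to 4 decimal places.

Let the stationary distribution be π with π = πP and π_1 + π_2 + π_3 = 1.
π_1 = 0.31·π_1 + 0.34·π_2 + 0.37·π_3
π_2 = 0.3·π_1 + 0.28·π_2 + 0.3·π_3
Solving with the normalization constraint gives π = (0.3407, 0.2941, 0.3651).
So the stationary probability of Degraded is 0.3407.

0.3407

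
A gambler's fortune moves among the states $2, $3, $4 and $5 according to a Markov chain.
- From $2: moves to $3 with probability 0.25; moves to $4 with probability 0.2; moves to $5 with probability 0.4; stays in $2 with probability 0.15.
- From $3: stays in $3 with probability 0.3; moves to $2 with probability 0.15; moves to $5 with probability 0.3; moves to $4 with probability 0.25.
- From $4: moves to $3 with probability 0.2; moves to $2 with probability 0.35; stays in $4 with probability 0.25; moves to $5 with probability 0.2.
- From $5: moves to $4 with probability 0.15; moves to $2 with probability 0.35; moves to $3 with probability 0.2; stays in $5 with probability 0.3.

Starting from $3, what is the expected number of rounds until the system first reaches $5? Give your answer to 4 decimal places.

Let t(s) be the expected number of rounds to first reach $5 from state s, with t($5) = 0. Conditioning on the first round:
t($2) = 1 + 0.15·t($2) + 0.25·t($3) + 0.2·t($4)
t($3) = 1 + 0.15·t($2) + 0.3·t($3) + 0.25·t($4)
t($4) = 1 + 0.35·t($2) + 0.2·t($3) + 0.25·t($4)
Solving: t($2) = 3.0293, t($3) = 3.3808, t($4) = 3.6485.
Expected rounds from $3 to $5: 3.3808.

3.3808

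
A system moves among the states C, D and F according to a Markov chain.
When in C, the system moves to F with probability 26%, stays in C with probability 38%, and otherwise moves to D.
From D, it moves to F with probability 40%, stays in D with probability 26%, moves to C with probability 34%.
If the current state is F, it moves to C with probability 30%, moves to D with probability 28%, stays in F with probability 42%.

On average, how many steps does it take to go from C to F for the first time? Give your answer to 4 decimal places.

3.2699

Let t(s) be the expected number of steps to first reach F from state s, with t(F) = 0. Conditioning on the first step:
t(C) = 1 + 0.38·t(C) + 0.36·t(D)
t(D) = 1 + 0.34·t(C) + 0.26·t(D)
Solving: t(C) = 3.2699, t(D) = 2.8537.
Expected steps from C to F: 3.2699.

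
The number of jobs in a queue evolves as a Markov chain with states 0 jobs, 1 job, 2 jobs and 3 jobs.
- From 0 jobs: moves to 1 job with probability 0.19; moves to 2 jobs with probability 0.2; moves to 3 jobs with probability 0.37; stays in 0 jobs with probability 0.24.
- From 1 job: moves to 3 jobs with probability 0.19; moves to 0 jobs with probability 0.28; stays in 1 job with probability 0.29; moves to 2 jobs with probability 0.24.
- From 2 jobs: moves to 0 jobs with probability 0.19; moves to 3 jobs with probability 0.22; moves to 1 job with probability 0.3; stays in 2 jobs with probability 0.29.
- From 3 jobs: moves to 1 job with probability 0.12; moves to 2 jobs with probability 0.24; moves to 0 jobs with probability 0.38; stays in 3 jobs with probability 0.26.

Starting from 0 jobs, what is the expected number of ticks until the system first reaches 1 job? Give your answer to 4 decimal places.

Let t(s) be the expected number of ticks to first reach 1 job from state s, with t(1 job) = 0. Conditioning on the first tick:
t(0 jobs) = 1 + 0.24·t(0 jobs) + 0.2·t(2 jobs) + 0.37·t(3 jobs)
t(2 jobs) = 1 + 0.19·t(0 jobs) + 0.29·t(2 jobs) + 0.22·t(3 jobs)
t(3 jobs) = 1 + 0.38·t(0 jobs) + 0.24·t(2 jobs) + 0.26·t(3 jobs)
Solving: t(0 jobs) = 5.1412, t(2 jobs) = 4.4703, t(3 jobs) = 5.4413.
Expected ticks from 0 jobs to 1 job: 5.1412.

5.1412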